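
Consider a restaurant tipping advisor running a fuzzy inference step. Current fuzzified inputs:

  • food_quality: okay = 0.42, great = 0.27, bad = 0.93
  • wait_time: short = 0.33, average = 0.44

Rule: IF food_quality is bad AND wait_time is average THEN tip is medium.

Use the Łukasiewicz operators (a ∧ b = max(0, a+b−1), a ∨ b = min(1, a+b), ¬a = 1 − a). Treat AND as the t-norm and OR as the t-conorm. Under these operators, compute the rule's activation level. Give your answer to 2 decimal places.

firing strength: bad=0.93, average=0.44; AND[max(0, a+b−1)] → w = 0.37

0.37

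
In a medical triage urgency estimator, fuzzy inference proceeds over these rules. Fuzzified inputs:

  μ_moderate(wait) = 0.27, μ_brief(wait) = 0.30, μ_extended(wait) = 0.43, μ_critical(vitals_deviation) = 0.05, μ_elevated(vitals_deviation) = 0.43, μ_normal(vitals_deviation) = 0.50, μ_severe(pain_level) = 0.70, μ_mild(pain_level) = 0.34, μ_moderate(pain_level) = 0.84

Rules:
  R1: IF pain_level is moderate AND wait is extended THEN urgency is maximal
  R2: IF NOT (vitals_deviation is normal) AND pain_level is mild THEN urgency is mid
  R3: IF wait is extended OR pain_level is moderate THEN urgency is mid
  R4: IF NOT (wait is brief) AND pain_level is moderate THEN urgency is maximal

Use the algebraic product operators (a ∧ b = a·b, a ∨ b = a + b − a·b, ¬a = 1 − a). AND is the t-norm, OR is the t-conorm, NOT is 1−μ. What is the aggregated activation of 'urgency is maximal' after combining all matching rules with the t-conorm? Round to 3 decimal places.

0.737

R1: moderate=0.84, extended=0.43; AND[a·b] → w = 0.3612
R2: ¬normal=1−0.50=0.50, mild=0.34; AND[a·b] → w = 0.1700
R3: extended=0.43, moderate=0.84; OR[a + b − a·b] → w = 0.9088
R4: ¬brief=1−0.30=0.70, moderate=0.84; AND[a·b] → w = 0.5880
Rules with consequent 'maximal': {R1, R4} → strengths 0.3612, 0.5880
Aggregate via t-conorm [a + b − a·b]: 0.7368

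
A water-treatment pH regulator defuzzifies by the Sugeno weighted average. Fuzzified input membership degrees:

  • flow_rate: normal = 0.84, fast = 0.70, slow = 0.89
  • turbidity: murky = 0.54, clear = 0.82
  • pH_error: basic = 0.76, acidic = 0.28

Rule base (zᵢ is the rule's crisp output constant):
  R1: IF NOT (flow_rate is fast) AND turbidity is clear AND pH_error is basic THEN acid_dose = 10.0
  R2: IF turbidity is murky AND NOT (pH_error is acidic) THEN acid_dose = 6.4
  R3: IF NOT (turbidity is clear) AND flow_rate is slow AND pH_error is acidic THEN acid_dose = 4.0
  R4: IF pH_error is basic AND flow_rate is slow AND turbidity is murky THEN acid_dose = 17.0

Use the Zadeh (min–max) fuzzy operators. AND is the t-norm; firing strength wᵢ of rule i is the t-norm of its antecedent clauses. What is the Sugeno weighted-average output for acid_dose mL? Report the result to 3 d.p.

R1 (z=10.0): ¬fast=1−0.70=0.30, clear=0.82, basic=0.76; AND[min(a, b)] → w = 0.30
R2 (z=6.4): murky=0.54, ¬acidic=1−0.28=0.72; AND[min(a, b)] → w = 0.54
R3 (z=4.0): ¬clear=1−0.82=0.18, slow=0.89, acidic=0.28; AND[min(a, b)] → w = 0.18
R4 (z=17.0): basic=0.76, slow=0.89, murky=0.54; AND[min(a, b)] → w = 0.54
Weighted average = (0.30·10.0 + 0.54·6.4 + 0.18·4.0 + 0.54·17.0) / (0.30 + 0.54 + 0.18 + 0.54)
  = 16.3560 / 1.5600 = 10.485

10.485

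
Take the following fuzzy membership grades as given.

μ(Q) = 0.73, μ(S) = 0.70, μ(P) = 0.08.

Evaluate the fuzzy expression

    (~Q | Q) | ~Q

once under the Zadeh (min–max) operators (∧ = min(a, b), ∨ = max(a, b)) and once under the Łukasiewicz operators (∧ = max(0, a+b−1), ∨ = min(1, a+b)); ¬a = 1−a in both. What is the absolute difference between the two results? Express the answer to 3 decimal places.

Under Zadeh (min–max):
  ~Q = 1 − 0.73 = 0.27
  ~Q | Q = max(a, b) on (0.27, 0.73) = 0.73
  ~Q = 1 − 0.73 = 0.27
  (~Q | Q) | ~Q = max(a, b) on (0.73, 0.27) = 0.73
  → value = 0.7300
Under Łukasiewicz:
  ~Q = 1 − 0.73 = 0.27
  ~Q | Q = min(1, a+b) on (0.27, 0.73) = 1.00
  ~Q = 1 − 0.73 = 0.27
  (~Q | Q) | ~Q = min(1, a+b) on (1.00, 0.27) = 1.00
  → value = 1.0000
|0.7300 − 1.0000| = 0.270

0.270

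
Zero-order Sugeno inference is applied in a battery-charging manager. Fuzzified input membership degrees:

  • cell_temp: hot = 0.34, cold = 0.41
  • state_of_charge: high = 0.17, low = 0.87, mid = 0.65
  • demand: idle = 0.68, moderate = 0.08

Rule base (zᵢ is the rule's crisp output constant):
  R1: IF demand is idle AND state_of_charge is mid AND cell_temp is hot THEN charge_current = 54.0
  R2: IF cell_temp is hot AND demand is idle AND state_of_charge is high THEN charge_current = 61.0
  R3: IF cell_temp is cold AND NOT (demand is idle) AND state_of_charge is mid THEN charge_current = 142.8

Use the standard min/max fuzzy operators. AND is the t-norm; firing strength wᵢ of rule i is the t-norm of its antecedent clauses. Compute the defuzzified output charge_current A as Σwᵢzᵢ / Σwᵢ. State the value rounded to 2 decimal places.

R1 (z=54.0): idle=0.68, mid=0.65, hot=0.34; AND[min(a, b)] → w = 0.34
R2 (z=61.0): hot=0.34, idle=0.68, high=0.17; AND[min(a, b)] → w = 0.17
R3 (z=142.8): cold=0.41, ¬idle=1−0.68=0.32, mid=0.65; AND[min(a, b)] → w = 0.32
Weighted average = (0.34·54.0 + 0.17·61.0 + 0.32·142.8) / (0.34 + 0.17 + 0.32)
  = 74.4260 / 0.8300 = 89.67

89.67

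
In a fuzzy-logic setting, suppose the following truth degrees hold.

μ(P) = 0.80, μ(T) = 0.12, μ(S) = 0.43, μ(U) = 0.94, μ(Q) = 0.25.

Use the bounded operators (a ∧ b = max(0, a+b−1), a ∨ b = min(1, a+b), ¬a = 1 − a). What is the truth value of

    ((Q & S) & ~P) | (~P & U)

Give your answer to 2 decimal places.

0.14

Q & S = max(0, a+b−1) on (0.25, 0.43) = 0.00
~P = 1 − 0.80 = 0.20
(Q & S) & ~P = max(0, a+b−1) on (0.00, 0.20) = 0.00
~P = 1 − 0.80 = 0.20
~P & U = max(0, a+b−1) on (0.20, 0.94) = 0.14
((Q & S) & ~P) | (~P & U) = min(1, a+b) on (0.00, 0.14) = 0.14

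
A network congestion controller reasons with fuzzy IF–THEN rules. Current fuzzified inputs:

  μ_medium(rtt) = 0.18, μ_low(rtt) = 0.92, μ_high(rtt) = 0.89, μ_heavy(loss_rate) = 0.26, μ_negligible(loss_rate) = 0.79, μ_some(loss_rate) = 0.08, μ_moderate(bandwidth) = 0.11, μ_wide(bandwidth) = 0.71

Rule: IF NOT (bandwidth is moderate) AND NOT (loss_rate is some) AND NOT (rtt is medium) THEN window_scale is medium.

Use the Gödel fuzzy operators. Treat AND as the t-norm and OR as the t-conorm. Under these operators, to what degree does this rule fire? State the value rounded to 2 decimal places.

firing strength: ¬moderate=1−0.11=0.89, ¬some=1−0.08=0.92, ¬medium=1−0.18=0.82; AND[min(a, b)] → w = 0.82

0.82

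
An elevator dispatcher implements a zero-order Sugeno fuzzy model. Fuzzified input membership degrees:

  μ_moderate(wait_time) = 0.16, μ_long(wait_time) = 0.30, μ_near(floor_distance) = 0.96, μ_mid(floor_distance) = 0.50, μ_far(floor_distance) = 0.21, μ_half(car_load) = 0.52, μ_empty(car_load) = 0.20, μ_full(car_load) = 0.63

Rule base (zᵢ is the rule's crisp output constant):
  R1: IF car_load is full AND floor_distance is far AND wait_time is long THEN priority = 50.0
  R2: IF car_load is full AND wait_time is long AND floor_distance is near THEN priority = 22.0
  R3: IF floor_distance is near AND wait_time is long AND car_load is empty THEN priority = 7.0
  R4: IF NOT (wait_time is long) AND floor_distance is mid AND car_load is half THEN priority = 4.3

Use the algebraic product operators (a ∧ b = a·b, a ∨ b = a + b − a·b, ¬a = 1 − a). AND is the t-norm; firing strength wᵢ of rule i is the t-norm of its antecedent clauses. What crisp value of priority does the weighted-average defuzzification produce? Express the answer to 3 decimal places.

R1 (z=50.0): full=0.63, far=0.21, long=0.30; AND[a·b] → w = 0.0397
R2 (z=22.0): full=0.63, long=0.30, near=0.96; AND[a·b] → w = 0.1814
R3 (z=7.0): near=0.96, long=0.30, empty=0.20; AND[a·b] → w = 0.0576
R4 (z=4.3): ¬long=1−0.30=0.70, mid=0.50, half=0.52; AND[a·b] → w = 0.1820
Weighted average = (0.0397·50.0 + 0.1814·22.0 + 0.0576·7.0 + 0.1820·4.3) / (0.0397 + 0.1814 + 0.0576 + 0.1820)
  = 7.1620 / 0.4607 = 15.545

15.545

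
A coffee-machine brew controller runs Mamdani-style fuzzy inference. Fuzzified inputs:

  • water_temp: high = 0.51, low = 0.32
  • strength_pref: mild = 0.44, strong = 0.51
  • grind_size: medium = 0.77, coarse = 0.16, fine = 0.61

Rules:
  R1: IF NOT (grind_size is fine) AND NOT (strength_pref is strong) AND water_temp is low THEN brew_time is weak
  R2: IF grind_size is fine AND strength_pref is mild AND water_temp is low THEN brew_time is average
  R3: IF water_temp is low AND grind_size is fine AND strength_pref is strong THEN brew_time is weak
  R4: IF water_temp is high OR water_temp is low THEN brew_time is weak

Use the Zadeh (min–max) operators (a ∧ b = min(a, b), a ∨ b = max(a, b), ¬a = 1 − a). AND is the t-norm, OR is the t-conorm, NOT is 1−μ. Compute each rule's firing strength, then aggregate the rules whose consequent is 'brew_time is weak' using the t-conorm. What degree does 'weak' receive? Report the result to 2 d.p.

R1: ¬fine=1−0.61=0.39, ¬strong=1−0.51=0.49, low=0.32; AND[min(a, b)] → w = 0.32
R2: fine=0.61, mild=0.44, low=0.32; AND[min(a, b)] → w = 0.32
R3: low=0.32, fine=0.61, strong=0.51; AND[min(a, b)] → w = 0.32
R4: high=0.51, low=0.32; OR[max(a, b)] → w = 0.51
Rules with consequent 'weak': {R1, R3, R4} → strengths 0.32, 0.32, 0.51
Aggregate via t-conorm [max(a, b)]: 0.51

0.51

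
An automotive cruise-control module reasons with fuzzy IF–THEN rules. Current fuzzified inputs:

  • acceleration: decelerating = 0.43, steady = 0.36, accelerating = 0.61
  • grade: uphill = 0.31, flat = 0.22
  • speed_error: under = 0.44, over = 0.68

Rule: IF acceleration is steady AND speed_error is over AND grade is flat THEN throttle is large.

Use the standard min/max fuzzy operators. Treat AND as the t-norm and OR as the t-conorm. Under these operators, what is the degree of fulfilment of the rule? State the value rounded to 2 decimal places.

0.22

firing strength: steady=0.36, over=0.68, flat=0.22; AND[min(a, b)] → w = 0.22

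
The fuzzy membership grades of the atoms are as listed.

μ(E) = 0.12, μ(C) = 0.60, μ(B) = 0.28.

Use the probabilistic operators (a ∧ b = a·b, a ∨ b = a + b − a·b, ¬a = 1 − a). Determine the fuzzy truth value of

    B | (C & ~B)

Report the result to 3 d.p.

~B = 1 − 0.2800 = 0.7200
C & ~B = a·b on (0.6000, 0.7200) = 0.4320
B | (C & ~B) = a + b − a·b on (0.2800, 0.4320) = 0.5910

0.591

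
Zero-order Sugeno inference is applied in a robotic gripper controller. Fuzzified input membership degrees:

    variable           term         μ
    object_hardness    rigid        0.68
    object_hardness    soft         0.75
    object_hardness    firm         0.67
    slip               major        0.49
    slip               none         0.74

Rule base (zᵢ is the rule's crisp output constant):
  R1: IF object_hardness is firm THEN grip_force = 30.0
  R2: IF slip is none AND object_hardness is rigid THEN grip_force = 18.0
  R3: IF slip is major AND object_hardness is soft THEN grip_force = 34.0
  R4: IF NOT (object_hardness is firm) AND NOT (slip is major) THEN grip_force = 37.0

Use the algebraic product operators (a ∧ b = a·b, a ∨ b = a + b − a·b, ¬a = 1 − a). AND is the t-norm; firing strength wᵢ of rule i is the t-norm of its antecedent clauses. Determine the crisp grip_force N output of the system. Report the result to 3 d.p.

R1 (z=30.0): firm=0.67 → w = 0.6700
R2 (z=18.0): none=0.74, rigid=0.68; AND[a·b] → w = 0.5032
R3 (z=34.0): major=0.49, soft=0.75; AND[a·b] → w = 0.3675
R4 (z=37.0): ¬firm=1−0.67=0.33, ¬major=1−0.49=0.51; AND[a·b] → w = 0.1683
Weighted average = (0.6700·30.0 + 0.5032·18.0 + 0.3675·34.0 + 0.1683·37.0) / (0.6700 + 0.5032 + 0.3675 + 0.1683)
  = 47.8797 / 1.7090 = 28.016

28.016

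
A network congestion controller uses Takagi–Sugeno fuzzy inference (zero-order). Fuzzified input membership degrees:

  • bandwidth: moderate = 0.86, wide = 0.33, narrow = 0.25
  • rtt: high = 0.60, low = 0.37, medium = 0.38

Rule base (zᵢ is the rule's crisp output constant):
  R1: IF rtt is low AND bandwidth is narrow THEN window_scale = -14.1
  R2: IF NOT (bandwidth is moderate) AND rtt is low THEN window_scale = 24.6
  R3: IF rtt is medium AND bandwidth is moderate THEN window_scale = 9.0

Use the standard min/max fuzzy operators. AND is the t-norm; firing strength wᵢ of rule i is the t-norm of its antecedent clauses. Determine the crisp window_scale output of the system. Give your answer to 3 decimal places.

R1 (z=-14.1): low=0.37, narrow=0.25; AND[min(a, b)] → w = 0.25
R2 (z=24.6): ¬moderate=1−0.86=0.14, low=0.37; AND[min(a, b)] → w = 0.14
R3 (z=9.0): medium=0.38, moderate=0.86; AND[min(a, b)] → w = 0.38
Weighted average = (0.25·-14.1 + 0.14·24.6 + 0.38·9.0) / (0.25 + 0.14 + 0.38)
  = 3.3390 / 0.7700 = 4.336

4.336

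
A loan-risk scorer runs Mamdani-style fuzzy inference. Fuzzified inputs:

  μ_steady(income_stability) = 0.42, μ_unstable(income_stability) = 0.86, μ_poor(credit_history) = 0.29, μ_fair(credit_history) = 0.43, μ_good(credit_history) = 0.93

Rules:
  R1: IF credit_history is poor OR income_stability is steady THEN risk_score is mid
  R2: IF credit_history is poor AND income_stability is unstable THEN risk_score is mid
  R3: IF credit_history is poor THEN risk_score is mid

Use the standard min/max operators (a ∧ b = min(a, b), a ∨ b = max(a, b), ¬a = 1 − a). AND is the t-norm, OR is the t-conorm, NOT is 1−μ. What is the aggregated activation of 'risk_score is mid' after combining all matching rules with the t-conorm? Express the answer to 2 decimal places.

0.42

R1: poor=0.29, steady=0.42; OR[max(a, b)] → w = 0.42
R2: poor=0.29, unstable=0.86; AND[min(a, b)] → w = 0.29
R3: poor=0.29 → w = 0.29
Rules with consequent 'mid': {R1, R2, R3} → strengths 0.42, 0.29, 0.29
Aggregate via t-conorm [max(a, b)]: 0.42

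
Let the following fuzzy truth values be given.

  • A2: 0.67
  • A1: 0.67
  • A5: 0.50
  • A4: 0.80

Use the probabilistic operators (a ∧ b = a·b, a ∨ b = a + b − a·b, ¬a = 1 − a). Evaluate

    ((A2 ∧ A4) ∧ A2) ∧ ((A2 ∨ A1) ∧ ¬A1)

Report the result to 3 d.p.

A2 ∧ A4 = a·b on (0.6700, 0.8000) = 0.5360
(A2 ∧ A4) ∧ A2 = a·b on (0.5360, 0.6700) = 0.3591
A2 ∨ A1 = a + b − a·b on (0.6700, 0.6700) = 0.8911
¬A1 = 1 − 0.6700 = 0.3300
(A2 ∨ A1) ∧ ¬A1 = a·b on (0.8911, 0.3300) = 0.2941
((A2 ∧ A4) ∧ A2) ∧ ((A2 ∨ A1) ∧ ¬A1) = a·b on (0.3591, 0.2941) = 0.1056

0.106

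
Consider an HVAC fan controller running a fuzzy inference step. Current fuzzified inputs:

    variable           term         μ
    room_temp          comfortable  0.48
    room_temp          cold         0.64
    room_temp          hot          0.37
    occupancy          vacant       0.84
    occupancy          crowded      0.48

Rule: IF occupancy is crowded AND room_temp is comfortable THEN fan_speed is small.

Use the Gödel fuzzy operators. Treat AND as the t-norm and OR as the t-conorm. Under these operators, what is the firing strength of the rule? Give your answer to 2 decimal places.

firing strength: crowded=0.48, comfortable=0.48; AND[min(a, b)] → w = 0.48

0.48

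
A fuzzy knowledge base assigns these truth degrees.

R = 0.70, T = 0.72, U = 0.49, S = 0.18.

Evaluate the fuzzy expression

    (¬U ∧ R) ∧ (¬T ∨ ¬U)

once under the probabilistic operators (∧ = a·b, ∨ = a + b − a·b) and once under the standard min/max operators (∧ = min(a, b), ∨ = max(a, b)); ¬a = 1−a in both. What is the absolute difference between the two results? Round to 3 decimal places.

0.279

Under probabilistic:
  ¬U = 1 − 0.4900 = 0.5100
  ¬U ∧ R = a·b on (0.5100, 0.7000) = 0.3570
  ¬T = 1 − 0.7200 = 0.2800
  ¬U = 1 − 0.4900 = 0.5100
  ¬T ∨ ¬U = a + b − a·b on (0.2800, 0.5100) = 0.6472
  (¬U ∧ R) ∧ (¬T ∨ ¬U) = a·b on (0.3570, 0.6472) = 0.2311
  → value = 0.2311
Under standard min/max:
  ¬U = 1 − 0.49 = 0.51
  ¬U ∧ R = min(a, b) on (0.51, 0.70) = 0.51
  ¬T = 1 − 0.72 = 0.28
  ¬U = 1 − 0.49 = 0.51
  ¬T ∨ ¬U = max(a, b) on (0.28, 0.51) = 0.51
  (¬U ∧ R) ∧ (¬T ∨ ¬U) = min(a, b) on (0.51, 0.51) = 0.51
  → value = 0.5100
|0.2311 − 0.5100| = 0.279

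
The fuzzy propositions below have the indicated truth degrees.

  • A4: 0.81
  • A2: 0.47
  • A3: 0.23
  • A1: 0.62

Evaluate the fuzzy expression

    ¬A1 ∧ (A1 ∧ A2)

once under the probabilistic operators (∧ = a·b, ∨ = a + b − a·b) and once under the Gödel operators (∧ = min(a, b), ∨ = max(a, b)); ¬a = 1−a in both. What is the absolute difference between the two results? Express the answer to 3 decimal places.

Under probabilistic:
  ¬A1 = 1 − 0.6200 = 0.3800
  A1 ∧ A2 = a·b on (0.6200, 0.4700) = 0.2914
  ¬A1 ∧ (A1 ∧ A2) = a·b on (0.3800, 0.2914) = 0.1107
  → value = 0.1107
Under Gödel:
  ¬A1 = 1 − 0.62 = 0.38
  A1 ∧ A2 = min(a, b) on (0.62, 0.47) = 0.47
  ¬A1 ∧ (A1 ∧ A2) = min(a, b) on (0.38, 0.47) = 0.38
  → value = 0.3800
|0.1107 − 0.3800| = 0.269

0.269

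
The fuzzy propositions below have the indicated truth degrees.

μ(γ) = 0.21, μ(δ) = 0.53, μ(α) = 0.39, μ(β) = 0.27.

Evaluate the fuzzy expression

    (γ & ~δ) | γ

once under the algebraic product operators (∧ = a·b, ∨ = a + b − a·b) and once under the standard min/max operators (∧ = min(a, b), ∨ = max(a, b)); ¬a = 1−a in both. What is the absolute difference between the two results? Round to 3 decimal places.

Under algebraic product:
  ~δ = 1 − 0.5300 = 0.4700
  γ & ~δ = a·b on (0.2100, 0.4700) = 0.0987
  (γ & ~δ) | γ = a + b − a·b on (0.0987, 0.2100) = 0.2880
  → value = 0.2880
Under standard min/max:
  ~δ = 1 − 0.53 = 0.47
  γ & ~δ = min(a, b) on (0.21, 0.47) = 0.21
  (γ & ~δ) | γ = max(a, b) on (0.21, 0.21) = 0.21
  → value = 0.2100
|0.2880 − 0.2100| = 0.078

0.078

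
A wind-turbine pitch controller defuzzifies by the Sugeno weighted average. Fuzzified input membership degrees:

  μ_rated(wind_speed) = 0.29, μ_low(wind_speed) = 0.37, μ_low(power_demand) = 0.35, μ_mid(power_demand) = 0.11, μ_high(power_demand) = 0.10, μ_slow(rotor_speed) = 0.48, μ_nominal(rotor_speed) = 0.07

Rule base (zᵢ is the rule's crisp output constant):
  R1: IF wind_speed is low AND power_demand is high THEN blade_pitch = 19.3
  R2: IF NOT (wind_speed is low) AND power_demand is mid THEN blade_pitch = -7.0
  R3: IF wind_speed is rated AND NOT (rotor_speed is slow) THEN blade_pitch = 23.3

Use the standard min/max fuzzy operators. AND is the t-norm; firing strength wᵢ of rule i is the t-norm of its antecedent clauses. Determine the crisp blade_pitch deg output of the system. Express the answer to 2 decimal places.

R1 (z=19.3): low=0.37, high=0.10; AND[min(a, b)] → w = 0.10
R2 (z=-7.0): ¬low=1−0.37=0.63, mid=0.11; AND[min(a, b)] → w = 0.11
R3 (z=23.3): rated=0.29, ¬slow=1−0.48=0.52; AND[min(a, b)] → w = 0.29
Weighted average = (0.10·19.3 + 0.11·-7.0 + 0.29·23.3) / (0.10 + 0.11 + 0.29)
  = 7.9170 / 0.5000 = 15.83

15.83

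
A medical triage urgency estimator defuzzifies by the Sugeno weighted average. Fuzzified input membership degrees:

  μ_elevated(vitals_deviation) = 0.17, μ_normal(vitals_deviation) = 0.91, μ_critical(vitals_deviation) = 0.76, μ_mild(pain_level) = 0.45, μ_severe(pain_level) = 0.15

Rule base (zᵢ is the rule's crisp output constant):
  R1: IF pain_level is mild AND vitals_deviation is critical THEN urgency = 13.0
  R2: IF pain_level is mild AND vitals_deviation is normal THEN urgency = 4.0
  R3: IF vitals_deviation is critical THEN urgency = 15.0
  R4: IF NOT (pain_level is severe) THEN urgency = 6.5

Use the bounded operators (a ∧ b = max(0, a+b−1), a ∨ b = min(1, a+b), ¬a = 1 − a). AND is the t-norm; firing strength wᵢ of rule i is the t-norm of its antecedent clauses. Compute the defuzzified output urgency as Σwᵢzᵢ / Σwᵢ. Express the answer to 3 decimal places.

R1 (z=13.0): mild=0.45, critical=0.76; AND[max(0, a+b−1)] → w = 0.21
R2 (z=4.0): mild=0.45, normal=0.91; AND[max(0, a+b−1)] → w = 0.36
R3 (z=15.0): critical=0.76 → w = 0.76
R4 (z=6.5): ¬severe=1−0.15=0.85 → w = 0.85
Weighted average = (0.21·13.0 + 0.36·4.0 + 0.76·15.0 + 0.85·6.5) / (0.21 + 0.36 + 0.76 + 0.85)
  = 21.0950 / 2.1800 = 9.677

9.677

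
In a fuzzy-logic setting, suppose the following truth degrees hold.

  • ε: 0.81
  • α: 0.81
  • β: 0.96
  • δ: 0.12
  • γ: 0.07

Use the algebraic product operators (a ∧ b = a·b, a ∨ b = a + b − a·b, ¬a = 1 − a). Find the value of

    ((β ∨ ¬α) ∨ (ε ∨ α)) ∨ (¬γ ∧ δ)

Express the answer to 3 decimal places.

¬α = 1 − 0.8100 = 0.1900
β ∨ ¬α = a + b − a·b on (0.9600, 0.1900) = 0.9676
ε ∨ α = a + b − a·b on (0.8100, 0.8100) = 0.9639
(β ∨ ¬α) ∨ (ε ∨ α) = a + b − a·b on (0.9676, 0.9639) = 0.9988
¬γ = 1 − 0.0700 = 0.9300
¬γ ∧ δ = a·b on (0.9300, 0.1200) = 0.1116
((β ∨ ¬α) ∨ (ε ∨ α)) ∨ (¬γ ∧ δ) = a + b − a·b on (0.9988, 0.1116) = 0.9990

0.999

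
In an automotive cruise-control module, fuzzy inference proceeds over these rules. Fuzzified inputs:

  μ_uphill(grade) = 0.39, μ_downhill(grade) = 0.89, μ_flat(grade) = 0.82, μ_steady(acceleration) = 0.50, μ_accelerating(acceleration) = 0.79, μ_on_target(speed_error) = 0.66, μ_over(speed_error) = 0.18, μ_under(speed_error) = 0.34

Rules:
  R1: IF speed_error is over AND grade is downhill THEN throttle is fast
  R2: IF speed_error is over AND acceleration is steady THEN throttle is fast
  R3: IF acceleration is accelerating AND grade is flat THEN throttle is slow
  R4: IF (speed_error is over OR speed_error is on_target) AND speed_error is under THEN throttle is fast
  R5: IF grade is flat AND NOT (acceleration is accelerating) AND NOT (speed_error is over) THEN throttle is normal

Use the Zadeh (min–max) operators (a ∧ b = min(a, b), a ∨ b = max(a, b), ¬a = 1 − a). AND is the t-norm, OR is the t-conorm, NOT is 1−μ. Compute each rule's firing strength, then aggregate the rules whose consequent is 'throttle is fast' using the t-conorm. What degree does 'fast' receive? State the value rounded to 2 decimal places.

R1: over=0.18, downhill=0.89; AND[min(a, b)] → w = 0.18
R2: over=0.18, steady=0.50; AND[min(a, b)] → w = 0.18
R3: accelerating=0.79, flat=0.82; AND[min(a, b)] → w = 0.79
R4: (over=0.18 OR on_target=0.66) = 0.66; AND[min(a, b)] with under=0.34 → w = 0.34
R5: flat=0.82, ¬accelerating=1−0.79=0.21, ¬over=1−0.18=0.82; AND[min(a, b)] → w = 0.21
Rules with consequent 'fast': {R1, R2, R4} → strengths 0.18, 0.18, 0.34
Aggregate via t-conorm [max(a, b)]: 0.34

0.34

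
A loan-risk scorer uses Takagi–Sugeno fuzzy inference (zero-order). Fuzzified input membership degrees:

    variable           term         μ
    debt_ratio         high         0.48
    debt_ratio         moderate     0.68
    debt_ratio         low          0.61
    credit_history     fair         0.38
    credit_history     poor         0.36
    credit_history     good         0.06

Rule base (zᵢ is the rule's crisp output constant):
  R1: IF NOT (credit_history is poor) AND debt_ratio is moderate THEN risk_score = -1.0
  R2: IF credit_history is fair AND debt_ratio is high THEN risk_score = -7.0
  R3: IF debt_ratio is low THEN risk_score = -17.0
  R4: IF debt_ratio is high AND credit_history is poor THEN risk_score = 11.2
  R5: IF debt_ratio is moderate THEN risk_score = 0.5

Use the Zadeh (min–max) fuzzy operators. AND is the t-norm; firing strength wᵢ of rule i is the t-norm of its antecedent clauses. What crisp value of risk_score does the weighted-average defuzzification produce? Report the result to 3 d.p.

R1 (z=-1.0): ¬poor=1−0.36=0.64, moderate=0.68; AND[min(a, b)] → w = 0.64
R2 (z=-7.0): fair=0.38, high=0.48; AND[min(a, b)] → w = 0.38
R3 (z=-17.0): low=0.61 → w = 0.61
R4 (z=11.2): high=0.48, poor=0.36; AND[min(a, b)] → w = 0.36
R5 (z=0.5): moderate=0.68 → w = 0.68
Weighted average = (0.64·-1.0 + 0.38·-7.0 + 0.61·-17.0 + 0.36·11.2 + 0.68·0.5) / (0.64 + 0.38 + 0.61 + 0.36 + 0.68)
  = -9.2980 / 2.6700 = -3.482

-3.482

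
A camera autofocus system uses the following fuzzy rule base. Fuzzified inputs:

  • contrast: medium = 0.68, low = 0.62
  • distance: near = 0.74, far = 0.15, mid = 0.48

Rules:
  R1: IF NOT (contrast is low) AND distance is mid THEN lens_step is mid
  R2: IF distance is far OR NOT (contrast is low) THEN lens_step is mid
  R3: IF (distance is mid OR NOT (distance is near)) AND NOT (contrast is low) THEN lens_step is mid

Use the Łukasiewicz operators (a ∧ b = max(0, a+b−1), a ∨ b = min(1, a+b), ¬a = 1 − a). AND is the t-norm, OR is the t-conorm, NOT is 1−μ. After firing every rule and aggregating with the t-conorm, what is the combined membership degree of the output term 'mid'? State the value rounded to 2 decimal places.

R1: ¬low=1−0.62=0.38, mid=0.48; AND[max(0, a+b−1)] → w = 0.00
R2: far=0.15, ¬low=1−0.62=0.38; OR[min(1, a+b)] → w = 0.53
R3: (mid=0.48 OR ¬near=1−0.74=0.26) = 0.74; AND[max(0, a+b−1)] with ¬low=1−0.62=0.38 → w = 0.12
Rules with consequent 'mid': {R1, R2, R3} → strengths 0.00, 0.53, 0.12
Aggregate via t-conorm [min(1, a+b)]: 0.65

0.65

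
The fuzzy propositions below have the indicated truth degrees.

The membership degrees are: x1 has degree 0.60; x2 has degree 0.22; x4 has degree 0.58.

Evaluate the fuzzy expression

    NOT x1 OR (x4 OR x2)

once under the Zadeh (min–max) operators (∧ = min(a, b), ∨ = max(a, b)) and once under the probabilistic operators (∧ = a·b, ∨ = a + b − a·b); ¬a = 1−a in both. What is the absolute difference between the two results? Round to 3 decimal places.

0.223

Under Zadeh (min–max):
  NOT x1 = 1 − 0.60 = 0.40
  x4 OR x2 = max(a, b) on (0.58, 0.22) = 0.58
  NOT x1 OR (x4 OR x2) = max(a, b) on (0.40, 0.58) = 0.58
  → value = 0.5800
Under probabilistic:
  NOT x1 = 1 − 0.6000 = 0.4000
  x4 OR x2 = a + b − a·b on (0.5800, 0.2200) = 0.6724
  NOT x1 OR (x4 OR x2) = a + b − a·b on (0.4000, 0.6724) = 0.8034
  → value = 0.8034
|0.5800 − 0.8034| = 0.223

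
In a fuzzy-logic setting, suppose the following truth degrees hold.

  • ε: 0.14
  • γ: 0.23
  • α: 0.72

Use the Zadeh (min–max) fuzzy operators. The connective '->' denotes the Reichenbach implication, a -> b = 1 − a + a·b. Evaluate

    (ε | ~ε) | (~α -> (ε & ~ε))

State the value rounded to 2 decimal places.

~ε = 1 − 0.14 = 0.86
ε | ~ε = max(a, b) on (0.14, 0.86) = 0.86
~α = 1 − 0.72 = 0.28
~ε = 1 − 0.14 = 0.86
ε & ~ε = min(a, b) on (0.14, 0.86) = 0.14
~α -> (ε & ~ε)  [Reichenbach: 1 − a + a·b] with a=0.28, b=0.14 → 0.76
(ε | ~ε) | (~α -> (ε & ~ε)) = max(a, b) on (0.86, 0.76) = 0.86

0.86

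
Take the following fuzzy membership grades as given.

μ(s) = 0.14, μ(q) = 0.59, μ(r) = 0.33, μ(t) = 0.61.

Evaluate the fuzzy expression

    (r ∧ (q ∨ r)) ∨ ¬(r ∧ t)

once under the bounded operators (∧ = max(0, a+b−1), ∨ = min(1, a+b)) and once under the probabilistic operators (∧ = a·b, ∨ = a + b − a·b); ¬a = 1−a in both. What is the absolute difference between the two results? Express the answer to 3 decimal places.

Under bounded:
  q ∨ r = min(1, a+b) on (0.59, 0.33) = 0.92
  r ∧ (q ∨ r) = max(0, a+b−1) on (0.33, 0.92) = 0.25
  r ∧ t = max(0, a+b−1) on (0.33, 0.61) = 0.00
  ¬(r ∧ t) = 1 − 0.00 = 1.00
  (r ∧ (q ∨ r)) ∨ ¬(r ∧ t) = min(1, a+b) on (0.25, 1.00) = 1.00
  → value = 1.0000
Under probabilistic:
  q ∨ r = a + b − a·b on (0.5900, 0.3300) = 0.7253
  r ∧ (q ∨ r) = a·b on (0.3300, 0.7253) = 0.2393
  r ∧ t = a·b on (0.3300, 0.6100) = 0.2013
  ¬(r ∧ t) = 1 − 0.2013 = 0.7987
  (r ∧ (q ∨ r)) ∨ ¬(r ∧ t) = a + b − a·b on (0.2393, 0.7987) = 0.8469
  → value = 0.8469
|1.0000 − 0.8469| = 0.153

0.153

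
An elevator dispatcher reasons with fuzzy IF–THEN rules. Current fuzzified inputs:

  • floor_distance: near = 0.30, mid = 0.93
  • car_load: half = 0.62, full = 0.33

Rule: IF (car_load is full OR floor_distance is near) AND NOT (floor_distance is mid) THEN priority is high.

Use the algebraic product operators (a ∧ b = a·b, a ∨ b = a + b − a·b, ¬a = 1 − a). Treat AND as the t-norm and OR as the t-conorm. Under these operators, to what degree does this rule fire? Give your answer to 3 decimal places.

0.037

firing strength: (full=0.33 OR near=0.30) = 0.5310; AND[a·b] with ¬mid=1−0.93=0.07 → w = 0.0372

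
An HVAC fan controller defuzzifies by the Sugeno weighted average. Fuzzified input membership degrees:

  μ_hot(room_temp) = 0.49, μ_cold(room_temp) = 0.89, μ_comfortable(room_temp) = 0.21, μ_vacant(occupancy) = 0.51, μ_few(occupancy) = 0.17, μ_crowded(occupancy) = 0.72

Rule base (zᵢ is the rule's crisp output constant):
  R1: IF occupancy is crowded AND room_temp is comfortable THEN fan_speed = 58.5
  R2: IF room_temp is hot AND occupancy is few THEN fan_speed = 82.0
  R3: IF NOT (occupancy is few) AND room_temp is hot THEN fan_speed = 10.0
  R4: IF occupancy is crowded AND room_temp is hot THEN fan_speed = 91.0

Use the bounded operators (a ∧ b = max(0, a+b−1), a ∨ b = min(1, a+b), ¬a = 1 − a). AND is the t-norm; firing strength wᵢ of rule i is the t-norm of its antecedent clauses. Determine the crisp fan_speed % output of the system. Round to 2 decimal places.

R1 (z=58.5): crowded=0.72, comfortable=0.21; AND[max(0, a+b−1)] → w = 0.00
R2 (z=82.0): hot=0.49, few=0.17; AND[max(0, a+b−1)] → w = 0.00
R3 (z=10.0): ¬few=1−0.17=0.83, hot=0.49; AND[max(0, a+b−1)] → w = 0.32
R4 (z=91.0): crowded=0.72, hot=0.49; AND[max(0, a+b−1)] → w = 0.21
Weighted average = (0.00·58.5 + 0.00·82.0 + 0.32·10.0 + 0.21·91.0) / (0.00 + 0.00 + 0.32 + 0.21)
  = 22.3100 / 0.5300 = 42.09

42.09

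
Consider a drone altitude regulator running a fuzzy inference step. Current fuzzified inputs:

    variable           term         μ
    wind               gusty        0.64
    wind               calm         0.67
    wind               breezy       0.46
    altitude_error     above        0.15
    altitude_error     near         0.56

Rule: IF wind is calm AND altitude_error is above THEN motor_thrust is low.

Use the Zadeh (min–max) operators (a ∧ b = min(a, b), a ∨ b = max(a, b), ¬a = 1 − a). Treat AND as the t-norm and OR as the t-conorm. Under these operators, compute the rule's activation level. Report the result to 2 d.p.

0.15

firing strength: calm=0.67, above=0.15; AND[min(a, b)] → w = 0.15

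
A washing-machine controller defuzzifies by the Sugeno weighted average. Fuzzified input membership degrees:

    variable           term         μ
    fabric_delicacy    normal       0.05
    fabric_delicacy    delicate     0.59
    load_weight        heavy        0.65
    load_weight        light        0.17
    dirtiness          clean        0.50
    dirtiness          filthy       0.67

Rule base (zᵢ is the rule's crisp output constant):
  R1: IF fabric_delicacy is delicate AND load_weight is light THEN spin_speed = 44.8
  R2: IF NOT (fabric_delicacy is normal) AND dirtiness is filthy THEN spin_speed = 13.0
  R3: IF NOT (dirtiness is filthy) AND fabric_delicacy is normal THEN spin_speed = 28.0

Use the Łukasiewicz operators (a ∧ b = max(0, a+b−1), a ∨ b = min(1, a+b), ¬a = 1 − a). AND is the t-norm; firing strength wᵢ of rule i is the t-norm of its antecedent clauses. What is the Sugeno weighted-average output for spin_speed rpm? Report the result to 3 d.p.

R1 (z=44.8): delicate=0.59, light=0.17; AND[max(0, a+b−1)] → w = 0.00
R2 (z=13.0): ¬normal=1−0.05=0.95, filthy=0.67; AND[max(0, a+b−1)] → w = 0.62
R3 (z=28.0): ¬filthy=1−0.67=0.33, normal=0.05; AND[max(0, a+b−1)] → w = 0.00
Weighted average = (0.00·44.8 + 0.62·13.0 + 0.00·28.0) / (0.00 + 0.62 + 0.00)
  = 8.0600 / 0.6200 = 13.000

13.000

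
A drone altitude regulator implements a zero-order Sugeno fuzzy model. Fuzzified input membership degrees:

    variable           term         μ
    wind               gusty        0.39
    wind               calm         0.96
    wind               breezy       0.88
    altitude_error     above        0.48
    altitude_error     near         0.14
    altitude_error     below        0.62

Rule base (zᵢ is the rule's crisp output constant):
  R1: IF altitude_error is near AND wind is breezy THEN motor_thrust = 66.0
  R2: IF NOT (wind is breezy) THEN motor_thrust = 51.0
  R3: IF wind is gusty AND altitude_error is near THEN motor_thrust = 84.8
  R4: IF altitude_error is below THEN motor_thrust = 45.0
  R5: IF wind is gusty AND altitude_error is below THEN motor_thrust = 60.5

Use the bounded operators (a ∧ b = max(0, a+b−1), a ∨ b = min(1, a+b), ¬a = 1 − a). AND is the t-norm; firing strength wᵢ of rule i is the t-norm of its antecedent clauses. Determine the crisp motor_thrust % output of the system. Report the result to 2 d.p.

46.68

R1 (z=66.0): near=0.14, breezy=0.88; AND[max(0, a+b−1)] → w = 0.02
R2 (z=51.0): ¬breezy=1−0.88=0.12 → w = 0.12
R3 (z=84.8): gusty=0.39, near=0.14; AND[max(0, a+b−1)] → w = 0.00
R4 (z=45.0): below=0.62 → w = 0.62
R5 (z=60.5): gusty=0.39, below=0.62; AND[max(0, a+b−1)] → w = 0.01
Weighted average = (0.02·66.0 + 0.12·51.0 + 0.00·84.8 + 0.62·45.0 + 0.01·60.5) / (0.02 + 0.12 + 0.00 + 0.62 + 0.01)
  = 35.9450 / 0.7700 = 46.68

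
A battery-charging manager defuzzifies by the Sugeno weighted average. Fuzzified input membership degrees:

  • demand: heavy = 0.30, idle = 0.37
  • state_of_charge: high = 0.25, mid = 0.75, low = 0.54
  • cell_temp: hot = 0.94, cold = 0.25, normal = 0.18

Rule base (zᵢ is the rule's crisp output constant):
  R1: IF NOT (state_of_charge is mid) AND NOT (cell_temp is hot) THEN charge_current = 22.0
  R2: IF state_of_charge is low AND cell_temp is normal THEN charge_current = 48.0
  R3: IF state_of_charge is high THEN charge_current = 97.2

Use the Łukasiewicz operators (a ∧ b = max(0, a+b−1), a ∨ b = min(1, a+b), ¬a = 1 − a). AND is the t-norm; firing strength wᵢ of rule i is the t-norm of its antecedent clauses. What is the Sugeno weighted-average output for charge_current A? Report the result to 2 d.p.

R1 (z=22.0): ¬mid=1−0.75=0.25, ¬hot=1−0.94=0.06; AND[max(0, a+b−1)] → w = 0.00
R2 (z=48.0): low=0.54, normal=0.18; AND[max(0, a+b−1)] → w = 0.00
R3 (z=97.2): high=0.25 → w = 0.25
Weighted average = (0.00·22.0 + 0.00·48.0 + 0.25·97.2) / (0.00 + 0.00 + 0.25)
  = 24.3000 / 0.2500 = 97.20

97.20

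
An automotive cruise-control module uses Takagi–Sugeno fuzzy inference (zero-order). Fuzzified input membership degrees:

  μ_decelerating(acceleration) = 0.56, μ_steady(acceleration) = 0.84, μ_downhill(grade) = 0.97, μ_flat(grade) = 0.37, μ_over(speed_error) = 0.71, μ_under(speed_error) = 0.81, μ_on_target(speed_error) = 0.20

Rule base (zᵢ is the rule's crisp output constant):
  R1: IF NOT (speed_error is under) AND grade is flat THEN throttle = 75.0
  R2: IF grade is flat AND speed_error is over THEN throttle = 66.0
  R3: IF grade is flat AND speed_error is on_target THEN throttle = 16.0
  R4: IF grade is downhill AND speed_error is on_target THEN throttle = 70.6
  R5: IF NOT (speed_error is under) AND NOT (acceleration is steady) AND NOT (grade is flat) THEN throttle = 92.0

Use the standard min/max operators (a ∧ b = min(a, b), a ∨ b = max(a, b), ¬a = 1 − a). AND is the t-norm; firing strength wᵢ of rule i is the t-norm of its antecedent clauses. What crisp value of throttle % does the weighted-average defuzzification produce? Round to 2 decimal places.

63.13

R1 (z=75.0): ¬under=1−0.81=0.19, flat=0.37; AND[min(a, b)] → w = 0.19
R2 (z=66.0): flat=0.37, over=0.71; AND[min(a, b)] → w = 0.37
R3 (z=16.0): flat=0.37, on_target=0.20; AND[min(a, b)] → w = 0.20
R4 (z=70.6): downhill=0.97, on_target=0.20; AND[min(a, b)] → w = 0.20
R5 (z=92.0): ¬under=1−0.81=0.19, ¬steady=1−0.84=0.16, ¬flat=1−0.37=0.63; AND[min(a, b)] → w = 0.16
Weighted average = (0.19·75.0 + 0.37·66.0 + 0.20·16.0 + 0.20·70.6 + 0.16·92.0) / (0.19 + 0.37 + 0.20 + 0.20 + 0.16)
  = 70.7100 / 1.1200 = 63.13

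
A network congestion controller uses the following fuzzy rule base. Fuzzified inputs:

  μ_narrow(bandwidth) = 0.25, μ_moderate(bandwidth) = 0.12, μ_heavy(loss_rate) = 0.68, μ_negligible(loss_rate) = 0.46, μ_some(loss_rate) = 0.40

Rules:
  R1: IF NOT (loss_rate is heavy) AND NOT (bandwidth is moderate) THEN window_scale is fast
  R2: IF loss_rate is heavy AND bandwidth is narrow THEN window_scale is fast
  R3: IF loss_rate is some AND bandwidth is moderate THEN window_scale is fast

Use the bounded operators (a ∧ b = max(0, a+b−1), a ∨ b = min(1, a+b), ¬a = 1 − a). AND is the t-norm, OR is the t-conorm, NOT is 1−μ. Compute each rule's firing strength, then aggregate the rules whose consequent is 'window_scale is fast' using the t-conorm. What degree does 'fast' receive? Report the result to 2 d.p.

0.20

R1: ¬heavy=1−0.68=0.32, ¬moderate=1−0.12=0.88; AND[max(0, a+b−1)] → w = 0.20
R2: heavy=0.68, narrow=0.25; AND[max(0, a+b−1)] → w = 0.00
R3: some=0.40, moderate=0.12; AND[max(0, a+b−1)] → w = 0.00
Rules with consequent 'fast': {R1, R2, R3} → strengths 0.20, 0.00, 0.00
Aggregate via t-conorm [min(1, a+b)]: 0.20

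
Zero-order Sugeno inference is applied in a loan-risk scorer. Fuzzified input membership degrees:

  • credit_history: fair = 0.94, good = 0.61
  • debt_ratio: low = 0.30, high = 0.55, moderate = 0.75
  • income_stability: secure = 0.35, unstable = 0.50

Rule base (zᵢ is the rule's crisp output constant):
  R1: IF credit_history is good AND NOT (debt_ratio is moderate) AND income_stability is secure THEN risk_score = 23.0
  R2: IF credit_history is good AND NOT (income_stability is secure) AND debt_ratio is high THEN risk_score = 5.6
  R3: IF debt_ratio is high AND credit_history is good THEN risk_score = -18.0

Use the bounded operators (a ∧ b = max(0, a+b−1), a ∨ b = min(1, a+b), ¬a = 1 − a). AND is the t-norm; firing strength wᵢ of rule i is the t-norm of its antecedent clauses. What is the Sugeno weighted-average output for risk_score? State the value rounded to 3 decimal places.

R1 (z=23.0): good=0.61, ¬moderate=1−0.75=0.25, secure=0.35; AND[max(0, a+b−1)] → w = 0.00
R2 (z=5.6): good=0.61, ¬secure=1−0.35=0.65, high=0.55; AND[max(0, a+b−1)] → w = 0.00
R3 (z=-18.0): high=0.55, good=0.61; AND[max(0, a+b−1)] → w = 0.16
Weighted average = (0.00·23.0 + 0.00·5.6 + 0.16·-18.0) / (0.00 + 0.00 + 0.16)
  = -2.8800 / 0.1600 = -18.000

-18.000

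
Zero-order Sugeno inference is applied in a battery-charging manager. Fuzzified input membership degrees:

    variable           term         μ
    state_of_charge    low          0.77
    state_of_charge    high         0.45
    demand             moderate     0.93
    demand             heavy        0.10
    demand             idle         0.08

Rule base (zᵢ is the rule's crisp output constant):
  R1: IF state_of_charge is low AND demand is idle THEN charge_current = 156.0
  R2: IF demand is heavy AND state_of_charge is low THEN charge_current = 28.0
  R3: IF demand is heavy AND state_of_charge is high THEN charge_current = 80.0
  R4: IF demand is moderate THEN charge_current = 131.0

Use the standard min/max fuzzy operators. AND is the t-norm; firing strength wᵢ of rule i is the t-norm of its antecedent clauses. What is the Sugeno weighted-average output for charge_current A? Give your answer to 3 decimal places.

R1 (z=156.0): low=0.77, idle=0.08; AND[min(a, b)] → w = 0.08
R2 (z=28.0): heavy=0.10, low=0.77; AND[min(a, b)] → w = 0.10
R3 (z=80.0): heavy=0.10, high=0.45; AND[min(a, b)] → w = 0.10
R4 (z=131.0): moderate=0.93 → w = 0.93
Weighted average = (0.08·156.0 + 0.10·28.0 + 0.10·80.0 + 0.93·131.0) / (0.08 + 0.10 + 0.10 + 0.93)
  = 145.1100 / 1.2100 = 119.926

119.926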